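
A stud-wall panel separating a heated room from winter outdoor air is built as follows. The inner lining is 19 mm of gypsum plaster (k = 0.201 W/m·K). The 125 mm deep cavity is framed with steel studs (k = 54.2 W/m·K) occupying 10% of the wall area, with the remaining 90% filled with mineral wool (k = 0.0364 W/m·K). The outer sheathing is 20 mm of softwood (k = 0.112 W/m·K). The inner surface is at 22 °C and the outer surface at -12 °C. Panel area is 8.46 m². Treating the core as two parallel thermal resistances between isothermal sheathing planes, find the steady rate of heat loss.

Q ≈ 972 W

Sheathing layers in series; stud and cavity paths in parallel between them.
R_inner = 0.019/(0.201×8.46) = 0.01117 K/W
R_stud  = 0.125/(54.2×0.1×8.46) = 0.002726 K/W
R_cav   = 0.125/(0.0364×0.9×8.46) = 0.451 K/W
1/R_core = 1/R_stud + 1/R_cav → R_core = 0.00271 K/W
R_outer = 0.02/(0.112×8.46) = 0.02111 K/W
R_total = 0.03499 K/W
Q = ΔT/R_total = 34/0.03499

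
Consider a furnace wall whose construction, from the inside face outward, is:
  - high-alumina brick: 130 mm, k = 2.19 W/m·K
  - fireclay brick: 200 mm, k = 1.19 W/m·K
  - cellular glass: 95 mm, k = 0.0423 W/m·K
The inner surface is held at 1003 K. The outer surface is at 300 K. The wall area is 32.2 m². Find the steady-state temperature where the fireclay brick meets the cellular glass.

Thermal resistances in series:
R_high-alumina brick = L/(kA) = 0.13/(2.19×32.2) = 0.001844 K/W
R_fireclay brick = L/(kA) = 0.2/(1.19×32.2) = 0.005219 K/W
R_cellular glass = L/(kA) = 0.095/(0.0423×32.2) = 0.06975 K/W
R_total = 0.07681 K/W;  Q = ΔT/R_total = 703/0.07681 = 9152 W
T_interface = T_inner − Q·ΣR(inner→interface) = 1003 − 9150×0.007063

T ≈ 938 K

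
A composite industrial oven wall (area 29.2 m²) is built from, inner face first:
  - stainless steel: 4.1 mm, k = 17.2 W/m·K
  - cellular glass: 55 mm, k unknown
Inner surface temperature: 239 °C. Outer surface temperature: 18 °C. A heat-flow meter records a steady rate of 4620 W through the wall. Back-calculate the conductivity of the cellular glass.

k ≈ 0.0394 W/(m·K)

Model the wall as resistances in series:
R_stainless steel = L/(kA) = 0.0041/(17.2×29.2) = 8.163×10^-6 K/W
Sum of known resistances R_other = 8.163×10^-6 K/W
Total R = ΔT/Q = 221/4620 = 0.04784 K/W
R_cellular glass = R_total − R_other = 0.04783 K/W
k = L/(R·A) = 0.055/(0.04783×29.2)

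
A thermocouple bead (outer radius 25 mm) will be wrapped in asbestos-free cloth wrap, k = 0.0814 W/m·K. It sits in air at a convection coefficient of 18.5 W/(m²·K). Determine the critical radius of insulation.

For a sphere r_cr = 2k/h = 2×0.0814/18.5
r_cr = 8.8 mm; since the bare radius (25 mm) is above r_cr, any added insulation will reduce heat loss.

r_cr ≈ 8.8 mm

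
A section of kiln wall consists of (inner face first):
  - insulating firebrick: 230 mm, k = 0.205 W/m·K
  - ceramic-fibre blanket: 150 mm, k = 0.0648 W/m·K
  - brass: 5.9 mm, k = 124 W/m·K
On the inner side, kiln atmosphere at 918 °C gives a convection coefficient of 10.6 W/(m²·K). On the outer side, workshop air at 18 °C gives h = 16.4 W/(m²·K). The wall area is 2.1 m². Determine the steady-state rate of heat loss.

Q ≈ 526 W

Series thermal resistances:
R_inner film = 1/(h_i·A) = 1/(10.6×2.1) = 0.04492 K/W
R_insulating firebrick = L/(kA) = 0.23/(0.205×2.1) = 0.5343 K/W
R_ceramic-fibre blanket = L/(kA) = 0.15/(0.0648×2.1) = 1.102 K/W
R_brass = L/(kA) = 0.0059/(124×2.1) = 2.266×10^-5 K/W
R_outer film = 1/(h_o·A) = 1/(16.4×2.1) = 0.02904 K/W
R_total = 1.711 K/W
Q = ΔT / R_total = 900 / 1.711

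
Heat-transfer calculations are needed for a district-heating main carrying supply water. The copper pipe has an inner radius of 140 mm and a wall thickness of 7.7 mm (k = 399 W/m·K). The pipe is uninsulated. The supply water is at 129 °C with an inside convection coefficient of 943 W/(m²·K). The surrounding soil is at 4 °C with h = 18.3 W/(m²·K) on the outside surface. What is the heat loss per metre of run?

Cylindrical conduction, so R = ln(r₂/r₁)/(2πkL) per layer, in series:
R_inner film = 1/(h_i·2πr₁L) = 1/(943×2π×0.14×1) = 0.001206 K/W
R_copper pipe wall = ln(147.7/140)/(2π×399×1) = 2.136×10^-5 K/W
R_outer film = 1/(h_o·2πr_oL) = 1/(18.3×2π×0.1477×1) = 0.05888 K/W
R_total = 0.06011 K/W
Q = ΔT/R_total = 125/0.06011

q′ ≈ 2080 W/m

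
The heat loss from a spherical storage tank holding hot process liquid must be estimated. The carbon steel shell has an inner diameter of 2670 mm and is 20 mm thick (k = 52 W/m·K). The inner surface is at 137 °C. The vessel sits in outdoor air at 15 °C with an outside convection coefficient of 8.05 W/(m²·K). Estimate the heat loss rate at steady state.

Each spherical layer contributes R = (1/r_i − 1/r_o)/(4πk):
R_carbon steel shell = (1/1.335 − 1/1.355)/(4π×52) = 1.692×10^-5 K/W
R_outer film = 1/(h·4πr_o²) = 1/(8.05×4π×1.355²) = 0.005384 K/W
R_total = 0.005401 K/W
Q = ΔT/R_total = 122/0.005401

Q ≈ 22600 W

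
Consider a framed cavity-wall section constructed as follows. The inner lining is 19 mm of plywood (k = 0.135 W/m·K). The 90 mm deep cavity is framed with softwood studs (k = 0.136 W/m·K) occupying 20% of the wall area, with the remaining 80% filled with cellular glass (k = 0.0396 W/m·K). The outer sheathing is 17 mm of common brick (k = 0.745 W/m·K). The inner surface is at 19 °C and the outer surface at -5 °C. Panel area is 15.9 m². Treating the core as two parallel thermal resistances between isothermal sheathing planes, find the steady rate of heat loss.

Q ≈ 226 W

Sheathing layers in series; stud and cavity paths in parallel between them.
R_inner = 0.019/(0.135×15.9) = 0.008852 K/W
R_stud  = 0.09/(0.136×0.2×15.9) = 0.2081 K/W
R_cav   = 0.09/(0.0396×0.8×15.9) = 0.1787 K/W
1/R_core = 1/R_stud + 1/R_cav → R_core = 0.09613 K/W
R_outer = 0.017/(0.745×15.9) = 0.001435 K/W
R_total = 0.1064 K/W
Q = ΔT/R_total = 24/0.1064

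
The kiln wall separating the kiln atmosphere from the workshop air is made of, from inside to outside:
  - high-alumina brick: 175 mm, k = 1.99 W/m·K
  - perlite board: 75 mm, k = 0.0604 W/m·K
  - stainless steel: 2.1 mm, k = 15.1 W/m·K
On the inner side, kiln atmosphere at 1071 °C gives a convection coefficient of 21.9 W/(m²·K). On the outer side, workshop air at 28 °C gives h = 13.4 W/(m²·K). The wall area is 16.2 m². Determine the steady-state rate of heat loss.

Using the resistance-network approach (series):
R_inner film = 1/(h_i·A) = 1/(21.9×16.2) = 0.002819 K/W
R_high-alumina brick = L/(kA) = 0.175/(1.99×16.2) = 0.005428 K/W
R_perlite board = L/(kA) = 0.075/(0.0604×16.2) = 0.07665 K/W
R_stainless steel = L/(kA) = 0.0021/(15.1×16.2) = 8.585×10^-6 K/W
R_outer film = 1/(h_o·A) = 1/(13.4×16.2) = 0.004607 K/W
R_total = 0.08951 K/W
Q = ΔT / R_total = 1043 / 0.08951

Q ≈ 11700 W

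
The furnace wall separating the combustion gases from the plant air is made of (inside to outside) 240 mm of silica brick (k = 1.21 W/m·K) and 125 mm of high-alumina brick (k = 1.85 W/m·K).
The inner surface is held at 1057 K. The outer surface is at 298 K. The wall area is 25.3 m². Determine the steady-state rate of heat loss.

Q ≈ 72200 W

Treating each layer as a thermal resistance in series:
R_silica brick = L/(kA) = 0.24/(1.21×25.3) = 0.00784 K/W
R_high-alumina brick = L/(kA) = 0.125/(1.85×25.3) = 0.002671 K/W
R_total = 0.01051 K/W
Q = ΔT / R_total = 759 / 0.01051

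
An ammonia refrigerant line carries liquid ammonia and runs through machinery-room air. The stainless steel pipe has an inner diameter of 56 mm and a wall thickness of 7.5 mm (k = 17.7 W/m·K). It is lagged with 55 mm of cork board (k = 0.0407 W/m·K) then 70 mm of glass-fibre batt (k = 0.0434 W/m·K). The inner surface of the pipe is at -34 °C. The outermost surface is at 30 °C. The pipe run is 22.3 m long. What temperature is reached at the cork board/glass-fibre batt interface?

T ≈ 6.67 °C

Treating each annulus and film as a series resistance:
R_stainless steel pipe wall = ln(35.5/28)/(2π×17.7×22.3) = 9.57×10^-5 K/W
R_cork board = ln(90.5/35.5)/(2π×0.0407×22.3) = 0.1641 K/W
R_glass-fibre batt = ln(160.5/90.5)/(2π×0.0434×22.3) = 0.09422 K/W
R_total = 0.2584 K/W
Q = ΔT/R_total = 64/0.2584
Q = 248 W
T_interface = T_inner + Q·ΣR(inner→interface) = -34 + 248×0.1642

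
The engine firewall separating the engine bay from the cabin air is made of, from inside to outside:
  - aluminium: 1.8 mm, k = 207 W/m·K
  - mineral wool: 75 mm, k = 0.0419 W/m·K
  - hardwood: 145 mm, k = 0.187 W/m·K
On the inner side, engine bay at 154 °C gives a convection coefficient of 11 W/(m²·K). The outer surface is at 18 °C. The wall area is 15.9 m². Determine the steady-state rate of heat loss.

Q ≈ 814 W

Model the wall as resistances in series:
R_inner film = 1/(h_i·A) = 1/(11×15.9) = 0.005718 K/W
R_aluminium = L/(kA) = 0.0018/(207×15.9) = 5.469×10^-7 K/W
R_mineral wool = L/(kA) = 0.075/(0.0419×15.9) = 0.1126 K/W
R_hardwood = L/(kA) = 0.145/(0.187×15.9) = 0.04877 K/W
R_total = 0.1671 K/W
Q = ΔT / R_total = 136 / 0.1671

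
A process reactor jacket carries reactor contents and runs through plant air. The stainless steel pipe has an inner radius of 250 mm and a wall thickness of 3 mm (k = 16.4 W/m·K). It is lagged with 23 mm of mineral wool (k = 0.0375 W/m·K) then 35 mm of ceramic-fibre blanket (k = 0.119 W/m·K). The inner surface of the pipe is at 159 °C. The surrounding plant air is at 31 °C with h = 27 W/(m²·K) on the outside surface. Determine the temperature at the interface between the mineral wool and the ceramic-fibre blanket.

T ≈ 72.7 °C

Radial resistances (cylindrical: R_cond = ln(r_o/r_i)/(2πkL), R_conv = 1/(h·2πrL)):
R_stainless steel pipe wall = ln(253/250)/(2π×16.4×1) = 1.158×10^-4 K/W
R_mineral wool = ln(276/253)/(2π×0.0375×1) = 0.3693 K/W
R_ceramic-fibre blanket = ln(311/276)/(2π×0.119×1) = 0.1597 K/W
R_outer film = 1/(h_o·2πr_oL) = 1/(27×2π×0.311×1) = 0.01895 K/W
R_total = 0.548 K/W
Q = ΔT/R_total = 128/0.548
Q = 234 W/m
T_interface = T_inner − Q·ΣR(inner→interface) = 159 − 234×0.3694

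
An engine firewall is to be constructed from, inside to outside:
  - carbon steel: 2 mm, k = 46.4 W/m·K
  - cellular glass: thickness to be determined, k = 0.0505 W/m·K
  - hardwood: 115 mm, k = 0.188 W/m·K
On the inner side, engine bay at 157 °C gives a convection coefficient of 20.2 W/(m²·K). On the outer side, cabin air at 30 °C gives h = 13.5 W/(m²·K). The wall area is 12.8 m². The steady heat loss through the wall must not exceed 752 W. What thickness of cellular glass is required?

L ≈ 72 mm

Model the wall as resistances in series:
R_inner film = 1/(h_i·A) = 1/(20.2×12.8) = 0.003868 K/W
R_carbon steel = L/(kA) = 0.002/(46.4×12.8) = 3.367×10^-6 K/W
R_hardwood = L/(kA) = 0.115/(0.188×12.8) = 0.04779 K/W
R_outer film = 1/(h_o·A) = 1/(13.5×12.8) = 0.005787 K/W
Sum of the known resistances R_other = 0.05745 K/W
Required total resistance R_tot = ΔT/Q_allow = 127/752 = 0.1689 K/W
R_cellular glass = R_tot − R_other = 0.1114 K/W
L = R·k·A = 0.1114×0.0505×12.8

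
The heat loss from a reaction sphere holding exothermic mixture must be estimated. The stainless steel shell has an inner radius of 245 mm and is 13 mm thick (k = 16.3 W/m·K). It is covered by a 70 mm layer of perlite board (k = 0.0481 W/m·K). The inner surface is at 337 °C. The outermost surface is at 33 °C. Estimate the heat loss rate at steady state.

Each spherical layer contributes R = (1/r_i − 1/r_o)/(4πk):
R_stainless steel shell = (1/0.245 − 1/0.258)/(4π×16.3) = 0.001004 K/W
R_perlite board = (1/0.258 − 1/0.328)/(4π×0.0481) = 1.369 K/W
R_total = 1.37 K/W
Q = ΔT/R_total = 304/1.37

Q ≈ 222 W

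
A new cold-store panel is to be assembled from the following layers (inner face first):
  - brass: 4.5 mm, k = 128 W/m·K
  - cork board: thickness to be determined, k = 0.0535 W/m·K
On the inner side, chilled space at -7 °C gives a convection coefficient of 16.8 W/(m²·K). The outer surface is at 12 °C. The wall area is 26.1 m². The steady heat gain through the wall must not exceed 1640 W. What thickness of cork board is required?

L ≈ 13 mm

Using the resistance-network approach (series):
R_inner film = 1/(h_i·A) = 1/(16.8×26.1) = 0.002281 K/W
R_brass = L/(kA) = 0.0045/(128×26.1) = 1.347×10^-6 K/W
Sum of the known resistances R_other = 0.002282 K/W
Required total resistance R_tot = ΔT/Q_allow = 19/1640 = 0.01159 K/W
R_cork board = R_tot − R_other = 0.009303 K/W
L = R·k·A = 0.009303×0.0535×26.1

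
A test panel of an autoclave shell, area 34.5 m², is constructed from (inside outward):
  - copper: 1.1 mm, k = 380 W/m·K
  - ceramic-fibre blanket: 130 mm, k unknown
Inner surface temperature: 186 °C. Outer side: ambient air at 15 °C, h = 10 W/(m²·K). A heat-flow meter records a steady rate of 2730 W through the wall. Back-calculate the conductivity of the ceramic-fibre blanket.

Series thermal resistances:
R_copper = L/(kA) = 0.0011/(380×34.5) = 8.391×10^-8 K/W
R_outer film = 1/(h_o·A) = 1/(10×34.5) = 0.002899 K/W
Sum of known resistances R_other = 0.002899 K/W
Total R = ΔT/Q = 171/2730 = 0.06264 K/W
R_ceramic-fibre blanket = R_total − R_other = 0.05974 K/W
k = L/(R·A) = 0.13/(0.05974×34.5)

k ≈ 0.0631 W/(m·K)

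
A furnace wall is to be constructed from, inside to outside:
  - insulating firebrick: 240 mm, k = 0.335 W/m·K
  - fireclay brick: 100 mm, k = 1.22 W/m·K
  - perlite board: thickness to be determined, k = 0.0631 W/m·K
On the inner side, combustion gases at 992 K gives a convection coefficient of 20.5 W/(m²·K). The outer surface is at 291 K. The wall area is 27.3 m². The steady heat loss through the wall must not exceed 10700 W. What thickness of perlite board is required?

L ≈ 59.4 mm

Thermal resistances in series:
R_inner film = 1/(h_i·A) = 1/(20.5×27.3) = 0.001787 K/W
R_insulating firebrick = L/(kA) = 0.24/(0.335×27.3) = 0.02624 K/W
R_fireclay brick = L/(kA) = 0.1/(1.22×27.3) = 0.003002 K/W
Sum of the known resistances R_other = 0.03103 K/W
Required total resistance R_tot = ΔT/Q_allow = 701/10700 = 0.06551 K/W
R_perlite board = R_tot − R_other = 0.03448 K/W
L = R·k·A = 0.03448×0.0631×27.3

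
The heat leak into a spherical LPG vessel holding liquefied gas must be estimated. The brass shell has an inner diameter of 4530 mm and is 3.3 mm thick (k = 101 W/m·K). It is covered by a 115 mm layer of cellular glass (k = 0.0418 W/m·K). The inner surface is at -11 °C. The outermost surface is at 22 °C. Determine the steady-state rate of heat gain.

Q ≈ 815 W

Each spherical layer contributes R = (1/r_i − 1/r_o)/(4πk):
R_brass shell = (1/2.265 − 1/2.2683)/(4π×101) = 5.061×10^-7 K/W
R_cellular glass = (1/2.2683 − 1/2.3833)/(4π×0.0418) = 0.0405 K/W
R_total = 0.0405 K/W
Q = ΔT/R_total = 33/0.0405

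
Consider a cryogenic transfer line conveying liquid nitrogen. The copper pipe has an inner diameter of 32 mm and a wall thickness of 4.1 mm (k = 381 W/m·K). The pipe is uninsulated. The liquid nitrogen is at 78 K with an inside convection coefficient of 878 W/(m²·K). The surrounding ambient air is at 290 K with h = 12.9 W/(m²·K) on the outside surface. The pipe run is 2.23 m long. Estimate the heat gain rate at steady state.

Q ≈ 756 W

Treating each annulus and film as a series resistance:
R_inner film = 1/(h_i·2πr₁L) = 1/(878×2π×0.016×2.23) = 0.00508 K/W
R_copper pipe wall = ln(20.1/16)/(2π×381×2.23) = 4.273×10^-5 K/W
R_outer film = 1/(h_o·2πr_oL) = 1/(12.9×2π×0.0201×2.23) = 0.2753 K/W
R_total = 0.2804 K/W
Q = ΔT/R_total = 212/0.2804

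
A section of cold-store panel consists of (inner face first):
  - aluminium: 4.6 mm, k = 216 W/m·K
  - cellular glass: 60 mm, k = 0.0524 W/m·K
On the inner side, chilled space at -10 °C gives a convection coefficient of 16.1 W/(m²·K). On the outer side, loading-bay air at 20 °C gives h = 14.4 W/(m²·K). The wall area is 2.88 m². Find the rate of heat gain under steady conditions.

Series thermal resistances:
R_inner film = 1/(h_i·A) = 1/(16.1×2.88) = 0.02157 K/W
R_aluminium = L/(kA) = 0.0046/(216×2.88) = 7.395×10^-6 K/W
R_cellular glass = L/(kA) = 0.06/(0.0524×2.88) = 0.3976 K/W
R_outer film = 1/(h_o·A) = 1/(14.4×2.88) = 0.02411 K/W
R_total = 0.4433 K/W
Q = ΔT / R_total = 30 / 0.4433

Q ≈ 67.7 W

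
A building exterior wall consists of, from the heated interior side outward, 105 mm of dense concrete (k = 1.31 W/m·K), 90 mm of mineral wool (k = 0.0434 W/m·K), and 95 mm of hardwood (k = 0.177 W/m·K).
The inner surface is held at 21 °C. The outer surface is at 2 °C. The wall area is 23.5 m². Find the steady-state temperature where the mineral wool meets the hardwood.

Using the resistance-network approach (series):
R_dense concrete = L/(kA) = 0.105/(1.31×23.5) = 0.003411 K/W
R_mineral wool = L/(kA) = 0.09/(0.0434×23.5) = 0.08824 K/W
R_hardwood = L/(kA) = 0.095/(0.177×23.5) = 0.02284 K/W
R_total = 0.1145 K/W;  Q = ΔT/R_total = 19/0.1145 = 165.9 W
T_interface = T_inner − Q·ΣR(inner→interface) = 21 − 166×0.09165

T ≈ 5.79 °C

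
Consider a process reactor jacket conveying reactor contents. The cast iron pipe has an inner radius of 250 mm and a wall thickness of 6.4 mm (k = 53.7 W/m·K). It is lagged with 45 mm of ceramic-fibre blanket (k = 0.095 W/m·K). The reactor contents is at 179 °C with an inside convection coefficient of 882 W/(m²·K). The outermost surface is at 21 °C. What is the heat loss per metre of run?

q′ ≈ 582 W/m

Radial resistances (cylindrical: R_cond = ln(r_o/r_i)/(2πkL), R_conv = 1/(h·2πrL)):
R_inner film = 1/(h_i·2πr₁L) = 1/(882×2π×0.25×1) = 7.218×10^-4 K/W
R_cast iron pipe wall = ln(256.4/250)/(2π×53.7×1) = 7.492×10^-5 K/W
R_ceramic-fibre blanket = ln(301.4/256.4)/(2π×0.095×1) = 0.2709 K/W
R_total = 0.2717 K/W
Q = ΔT/R_total = 158/0.2717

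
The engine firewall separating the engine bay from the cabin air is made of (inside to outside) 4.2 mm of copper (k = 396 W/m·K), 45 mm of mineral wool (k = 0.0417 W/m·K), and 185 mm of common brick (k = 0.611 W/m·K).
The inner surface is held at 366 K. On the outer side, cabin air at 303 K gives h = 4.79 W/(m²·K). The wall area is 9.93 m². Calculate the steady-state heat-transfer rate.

Using the resistance-network approach (series):
R_copper = L/(kA) = 0.0042/(396×9.93) = 1.068×10^-6 K/W
R_mineral wool = L/(kA) = 0.045/(0.0417×9.93) = 0.1087 K/W
R_common brick = L/(kA) = 0.185/(0.611×9.93) = 0.03049 K/W
R_outer film = 1/(h_o·A) = 1/(4.79×9.93) = 0.02102 K/W
R_total = 0.1602 K/W
Q = ΔT / R_total = 63 / 0.1602

Q ≈ 393 W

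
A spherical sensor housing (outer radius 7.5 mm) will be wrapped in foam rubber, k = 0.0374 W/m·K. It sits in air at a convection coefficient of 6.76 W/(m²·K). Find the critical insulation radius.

For a sphere r_cr = 2k/h = 2×0.0374/6.76
r_cr = 11.1 mm; since the bare radius (7.5 mm) is below r_cr, adding a thin layer of insulation will *increase* heat loss.

r_cr ≈ 11.1 mm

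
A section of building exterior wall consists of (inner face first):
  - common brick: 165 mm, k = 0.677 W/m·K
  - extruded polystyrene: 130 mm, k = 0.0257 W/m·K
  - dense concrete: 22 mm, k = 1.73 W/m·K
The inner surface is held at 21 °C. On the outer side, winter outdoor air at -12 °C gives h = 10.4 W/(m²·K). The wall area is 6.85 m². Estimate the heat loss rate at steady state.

Thermal resistances in series:
R_common brick = L/(kA) = 0.165/(0.677×6.85) = 0.03558 K/W
R_extruded polystyrene = L/(kA) = 0.13/(0.0257×6.85) = 0.7384 K/W
R_dense concrete = L/(kA) = 0.022/(1.73×6.85) = 0.001856 K/W
R_outer film = 1/(h_o·A) = 1/(10.4×6.85) = 0.01404 K/W
R_total = 0.7899 K/W
Q = ΔT / R_total = 33 / 0.7899

Q ≈ 41.8 W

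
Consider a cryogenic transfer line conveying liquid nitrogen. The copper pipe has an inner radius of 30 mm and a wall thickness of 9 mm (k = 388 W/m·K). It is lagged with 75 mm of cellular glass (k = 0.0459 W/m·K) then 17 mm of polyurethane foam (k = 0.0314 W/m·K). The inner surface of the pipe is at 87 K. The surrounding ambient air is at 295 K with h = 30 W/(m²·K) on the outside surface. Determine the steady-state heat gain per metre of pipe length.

For a radial system each layer contributes R = ln(r_out/r_in)/(2πkL); films add R = 1/(hA).
R_copper pipe wall = ln(39/30)/(2π×388×1) = 1.076×10^-4 K/W
R_cellular glass = ln(114/39)/(2π×0.0459×1) = 3.719 K/W
R_polyurethane foam = ln(131/114)/(2π×0.0314×1) = 0.7045 K/W
R_outer film = 1/(h_o·2πr_oL) = 1/(30×2π×0.131×1) = 0.0405 K/W
R_total = 4.464 K/W
Q = ΔT/R_total = 208/4.464

q′ ≈ 46.6 W/m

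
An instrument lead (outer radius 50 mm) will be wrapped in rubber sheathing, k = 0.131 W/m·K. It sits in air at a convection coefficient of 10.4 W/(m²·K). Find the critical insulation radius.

r_cr ≈ 12.6 mm

For a cylinder r_cr = k/h = 0.131/10.4
r_cr = 12.6 mm; since the bare radius (50 mm) is above r_cr, any added insulation will reduce heat loss.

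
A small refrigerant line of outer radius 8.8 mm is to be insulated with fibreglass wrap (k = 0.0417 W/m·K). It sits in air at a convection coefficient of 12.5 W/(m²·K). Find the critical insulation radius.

r_cr ≈ 3.34 mm

For a cylinder r_cr = k/h = 0.0417/12.5
r_cr = 3.34 mm; since the bare radius (8.8 mm) is above r_cr, any added insulation will reduce heat loss.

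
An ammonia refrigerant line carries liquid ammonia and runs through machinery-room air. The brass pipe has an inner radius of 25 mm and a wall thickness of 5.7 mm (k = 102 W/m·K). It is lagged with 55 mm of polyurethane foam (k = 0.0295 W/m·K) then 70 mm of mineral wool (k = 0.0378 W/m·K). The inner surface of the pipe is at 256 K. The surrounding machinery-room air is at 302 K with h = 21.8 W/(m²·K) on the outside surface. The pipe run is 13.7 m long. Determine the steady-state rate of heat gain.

Per-layer cylindrical resistances, series-summed:
R_brass pipe wall = ln(30.7/25)/(2π×102×13.7) = 2.339×10^-5 K/W
R_polyurethane foam = ln(85.7/30.7)/(2π×0.0295×13.7) = 0.4043 K/W
R_mineral wool = ln(155.7/85.7)/(2π×0.0378×13.7) = 0.1835 K/W
R_outer film = 1/(h_o·2πr_oL) = 1/(21.8×2π×0.1557×13.7) = 0.003423 K/W
R_total = 0.5912 K/W
Q = ΔT/R_total = 46/0.5912

Q ≈ 77.8 W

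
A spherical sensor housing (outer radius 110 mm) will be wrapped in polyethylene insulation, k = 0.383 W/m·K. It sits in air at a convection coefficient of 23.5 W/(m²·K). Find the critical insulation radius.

r_cr ≈ 32.6 mm

For a sphere r_cr = 2k/h = 2×0.383/23.5
r_cr = 32.6 mm; since the bare radius (110 mm) is above r_cr, any added insulation will reduce heat loss.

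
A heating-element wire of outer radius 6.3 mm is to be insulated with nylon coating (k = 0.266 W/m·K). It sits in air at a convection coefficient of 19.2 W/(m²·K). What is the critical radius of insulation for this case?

For a cylinder r_cr = k/h = 0.266/19.2
r_cr = 13.9 mm; since the bare radius (6.3 mm) is below r_cr, adding a thin layer of insulation will *increase* heat loss.

r_cr ≈ 13.9 mm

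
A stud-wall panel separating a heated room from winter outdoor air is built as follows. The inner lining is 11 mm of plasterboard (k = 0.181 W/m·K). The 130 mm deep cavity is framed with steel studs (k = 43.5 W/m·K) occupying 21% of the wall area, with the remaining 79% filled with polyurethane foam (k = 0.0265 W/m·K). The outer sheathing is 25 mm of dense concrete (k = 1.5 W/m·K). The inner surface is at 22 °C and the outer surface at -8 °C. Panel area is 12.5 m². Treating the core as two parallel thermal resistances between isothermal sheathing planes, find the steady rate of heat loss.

Q ≈ 4090 W

Sheathing layers in series; stud and cavity paths in parallel between them.
R_inner = 0.011/(0.181×12.5) = 0.004862 K/W
R_stud  = 0.13/(43.5×0.21×12.5) = 0.001138 K/W
R_cav   = 0.13/(0.0265×0.79×12.5) = 0.4968 K/W
1/R_core = 1/R_stud + 1/R_cav → R_core = 0.001136 K/W
R_outer = 0.025/(1.5×12.5) = 0.001333 K/W
R_total = 0.007331 K/W
Q = ΔT/R_total = 30/0.007331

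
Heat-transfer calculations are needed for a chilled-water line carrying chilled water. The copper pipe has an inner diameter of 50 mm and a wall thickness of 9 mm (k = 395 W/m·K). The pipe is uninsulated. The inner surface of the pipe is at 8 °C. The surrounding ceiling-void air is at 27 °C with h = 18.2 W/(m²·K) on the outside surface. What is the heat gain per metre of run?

Radial resistances (cylindrical: R_cond = ln(r_o/r_i)/(2πkL), R_conv = 1/(h·2πrL)):
R_copper pipe wall = ln(34/25)/(2π×395×1) = 1.239×10^-4 K/W
R_outer film = 1/(h_o·2πr_oL) = 1/(18.2×2π×0.034×1) = 0.2572 K/W
R_total = 0.2573 K/W
Q = ΔT/R_total = 19/0.2573

q′ ≈ 73.8 W/m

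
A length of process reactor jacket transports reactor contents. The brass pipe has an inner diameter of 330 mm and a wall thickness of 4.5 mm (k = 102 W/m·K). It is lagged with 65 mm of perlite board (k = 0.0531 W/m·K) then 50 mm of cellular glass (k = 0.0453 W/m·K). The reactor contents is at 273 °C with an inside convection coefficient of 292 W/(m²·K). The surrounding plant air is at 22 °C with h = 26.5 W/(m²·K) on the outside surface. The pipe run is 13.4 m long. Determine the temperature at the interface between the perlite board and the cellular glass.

Cylindrical conduction, so R = ln(r₂/r₁)/(2πkL) per layer, in series:
R_inner film = 1/(h_i·2πr₁L) = 1/(292×2π×0.165×13.4) = 2.465×10^-4 K/W
R_brass pipe wall = ln(169.5/165)/(2π×102×13.4) = 3.133×10^-6 K/W
R_perlite board = ln(234.5/169.5)/(2π×0.0531×13.4) = 0.07261 K/W
R_cellular glass = ln(284.5/234.5)/(2π×0.0453×13.4) = 0.05068 K/W
R_outer film = 1/(h_o·2πr_oL) = 1/(26.5×2π×0.2845×13.4) = 0.001575 K/W
R_total = 0.1251 K/W
Q = ΔT/R_total = 251/0.1251
Q = 2010 W
T_interface = T_inner − Q·ΣR(inner→interface) = 273 − 2010×0.07286

T ≈ 127 °C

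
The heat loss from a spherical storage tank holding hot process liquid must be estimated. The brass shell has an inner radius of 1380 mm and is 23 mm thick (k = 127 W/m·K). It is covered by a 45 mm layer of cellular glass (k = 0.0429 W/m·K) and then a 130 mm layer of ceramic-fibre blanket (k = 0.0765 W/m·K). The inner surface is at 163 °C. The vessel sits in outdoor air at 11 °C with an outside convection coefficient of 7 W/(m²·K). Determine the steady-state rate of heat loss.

Q ≈ 1450 W

Spherical conduction: R = (1/r_in − 1/r_out)/(4πk) per layer; series-sum.
R_brass shell = (1/1.38 − 1/1.403)/(4π×127) = 7.444×10^-6 K/W
R_cellular glass = (1/1.403 − 1/1.448)/(4π×0.0429) = 0.04109 K/W
R_ceramic-fibre blanket = (1/1.448 − 1/1.578)/(4π×0.0765) = 0.05918 K/W
R_outer film = 1/(h·4πr_o²) = 1/(7×4π×1.578²) = 0.004565 K/W
R_total = 0.1048 K/W
Q = ΔT/R_total = 152/0.1048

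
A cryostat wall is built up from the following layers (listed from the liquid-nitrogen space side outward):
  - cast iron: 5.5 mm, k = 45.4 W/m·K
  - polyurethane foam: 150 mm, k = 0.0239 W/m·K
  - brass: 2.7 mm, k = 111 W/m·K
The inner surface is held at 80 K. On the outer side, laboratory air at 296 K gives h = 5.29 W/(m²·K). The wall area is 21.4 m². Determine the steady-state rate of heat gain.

Q ≈ 715 W

Series thermal resistances:
R_cast iron = L/(kA) = 0.0055/(45.4×21.4) = 5.661×10^-6 K/W
R_polyurethane foam = L/(kA) = 0.15/(0.0239×21.4) = 0.2933 K/W
R_brass = L/(kA) = 0.0027/(111×21.4) = 1.137×10^-6 K/W
R_outer film = 1/(h_o·A) = 1/(5.29×21.4) = 0.008833 K/W
R_total = 0.3021 K/W
Q = ΔT / R_total = 216 / 0.3021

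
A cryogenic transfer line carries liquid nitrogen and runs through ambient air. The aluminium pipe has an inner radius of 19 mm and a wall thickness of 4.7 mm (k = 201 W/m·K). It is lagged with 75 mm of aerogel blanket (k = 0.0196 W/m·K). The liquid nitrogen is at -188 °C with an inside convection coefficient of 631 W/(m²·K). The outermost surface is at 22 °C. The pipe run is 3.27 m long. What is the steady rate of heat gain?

Q ≈ 59.2 W

Radial resistances (cylindrical: R_cond = ln(r_o/r_i)/(2πkL), R_conv = 1/(h·2πrL)):
R_inner film = 1/(h_i·2πr₁L) = 1/(631×2π×0.019×3.27) = 0.00406 K/W
R_aluminium pipe wall = ln(23.7/19)/(2π×201×3.27) = 5.352×10^-5 K/W
R_aerogel blanket = ln(98.7/23.7)/(2π×0.0196×3.27) = 3.543 K/W
R_total = 3.547 K/W
Q = ΔT/R_total = 210/3.547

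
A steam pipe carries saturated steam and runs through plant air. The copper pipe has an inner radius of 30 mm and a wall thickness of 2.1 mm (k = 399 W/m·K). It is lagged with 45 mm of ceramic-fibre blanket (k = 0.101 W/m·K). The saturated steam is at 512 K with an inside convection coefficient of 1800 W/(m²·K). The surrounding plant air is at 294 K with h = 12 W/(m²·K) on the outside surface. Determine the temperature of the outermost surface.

T ≈ 318 K

Cylindrical conduction, so R = ln(r₂/r₁)/(2πkL) per layer, in series:
R_inner film = 1/(h_i·2πr₁L) = 1/(1800×2π×0.03×1) = 0.002947 K/W
R_copper pipe wall = ln(32.1/30)/(2π×399×1) = 2.699×10^-5 K/W
R_ceramic-fibre blanket = ln(77.1/32.1)/(2π×0.101×1) = 1.381 K/W
R_outer film = 1/(h_o·2πr_oL) = 1/(12×2π×0.0771×1) = 0.172 K/W
R_total = 1.556 K/W
Q = ΔT/R_total = 218/1.556
Q = 140 W/m
T_interface = T_inner − Q·ΣR(inner→interface) = 512 − 140×1.384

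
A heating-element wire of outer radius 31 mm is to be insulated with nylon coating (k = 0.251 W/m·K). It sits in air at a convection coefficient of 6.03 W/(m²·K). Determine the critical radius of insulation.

r_cr ≈ 41.6 mm

For a cylinder r_cr = k/h = 0.251/6.03
r_cr = 41.6 mm; since the bare radius (31 mm) is below r_cr, adding a thin layer of insulation will *increase* heat loss.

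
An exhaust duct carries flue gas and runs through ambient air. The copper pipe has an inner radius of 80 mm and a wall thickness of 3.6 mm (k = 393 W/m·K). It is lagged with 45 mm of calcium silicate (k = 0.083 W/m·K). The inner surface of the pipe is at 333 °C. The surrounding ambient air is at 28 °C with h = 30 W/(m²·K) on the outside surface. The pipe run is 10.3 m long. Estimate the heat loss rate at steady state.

Treating each annulus and film as a series resistance:
R_copper pipe wall = ln(83.6/80)/(2π×393×10.3) = 1.731×10^-6 K/W
R_calcium silicate = ln(128.6/83.6)/(2π×0.083×10.3) = 0.08018 K/W
R_outer film = 1/(h_o·2πr_oL) = 1/(30×2π×0.1286×10.3) = 0.004005 K/W
R_total = 0.08418 K/W
Q = ΔT/R_total = 305/0.08418

Q ≈ 3620 W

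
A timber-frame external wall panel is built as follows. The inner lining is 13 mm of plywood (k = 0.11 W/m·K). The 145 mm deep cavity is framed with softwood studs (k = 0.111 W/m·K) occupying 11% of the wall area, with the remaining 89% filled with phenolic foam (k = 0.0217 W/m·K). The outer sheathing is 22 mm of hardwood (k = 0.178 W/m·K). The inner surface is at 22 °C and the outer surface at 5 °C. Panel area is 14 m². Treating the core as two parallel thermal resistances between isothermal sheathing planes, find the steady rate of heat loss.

Q ≈ 49.2 W

Sheathing layers in series; stud and cavity paths in parallel between them.
R_inner = 0.013/(0.11×14) = 0.008442 K/W
R_stud  = 0.145/(0.111×0.11×14) = 0.8483 K/W
R_cav   = 0.145/(0.0217×0.89×14) = 0.5363 K/W
1/R_core = 1/R_stud + 1/R_cav → R_core = 0.3286 K/W
R_outer = 0.022/(0.178×14) = 0.008828 K/W
R_total = 0.3458 K/W
Q = ΔT/R_total = 17/0.3458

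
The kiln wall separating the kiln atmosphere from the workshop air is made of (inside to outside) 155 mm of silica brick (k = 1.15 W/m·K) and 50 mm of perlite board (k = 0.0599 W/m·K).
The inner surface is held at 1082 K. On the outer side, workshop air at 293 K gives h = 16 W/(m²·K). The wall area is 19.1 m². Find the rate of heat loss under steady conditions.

Using the resistance-network approach (series):
R_silica brick = L/(kA) = 0.155/(1.15×19.1) = 0.007057 K/W
R_perlite board = L/(kA) = 0.05/(0.0599×19.1) = 0.0437 K/W
R_outer film = 1/(h_o·A) = 1/(16×19.1) = 0.003272 K/W
R_total = 0.05403 K/W
Q = ΔT / R_total = 789 / 0.05403

Q ≈ 14600 W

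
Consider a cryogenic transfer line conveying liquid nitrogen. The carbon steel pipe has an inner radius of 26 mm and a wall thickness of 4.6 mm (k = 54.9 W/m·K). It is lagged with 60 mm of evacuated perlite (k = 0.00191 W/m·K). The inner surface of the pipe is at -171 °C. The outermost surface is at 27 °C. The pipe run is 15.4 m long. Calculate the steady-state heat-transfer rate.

Q ≈ 33.7 W

Treating each annulus and film as a series resistance:
R_carbon steel pipe wall = ln(30.6/26)/(2π×54.9×15.4) = 3.067×10^-5 K/W
R_evacuated perlite = ln(90.6/30.6)/(2π×0.00191×15.4) = 5.873 K/W
R_total = 5.873 K/W
Q = ΔT/R_total = 198/5.873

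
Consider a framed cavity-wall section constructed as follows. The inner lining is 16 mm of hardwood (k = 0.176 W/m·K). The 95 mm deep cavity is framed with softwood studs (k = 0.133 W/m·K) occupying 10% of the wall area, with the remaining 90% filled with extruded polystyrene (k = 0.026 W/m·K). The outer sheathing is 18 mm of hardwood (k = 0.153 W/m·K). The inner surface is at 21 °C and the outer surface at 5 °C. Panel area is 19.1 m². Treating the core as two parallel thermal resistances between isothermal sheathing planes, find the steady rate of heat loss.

Q ≈ 109 W

Sheathing layers in series; stud and cavity paths in parallel between them.
R_inner = 0.016/(0.176×19.1) = 0.00476 K/W
R_stud  = 0.095/(0.133×0.1×19.1) = 0.374 K/W
R_cav   = 0.095/(0.026×0.9×19.1) = 0.2126 K/W
1/R_core = 1/R_stud + 1/R_cav → R_core = 0.1355 K/W
R_outer = 0.018/(0.153×19.1) = 0.00616 K/W
R_total = 0.1464 K/W
Q = ΔT/R_total = 16/0.1464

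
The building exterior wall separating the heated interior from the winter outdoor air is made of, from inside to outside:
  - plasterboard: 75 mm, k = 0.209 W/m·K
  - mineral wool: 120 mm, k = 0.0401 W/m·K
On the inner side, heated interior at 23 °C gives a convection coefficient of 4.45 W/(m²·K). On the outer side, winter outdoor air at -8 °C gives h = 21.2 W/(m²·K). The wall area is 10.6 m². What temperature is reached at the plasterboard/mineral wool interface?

T ≈ 18 °C

Using the resistance-network approach (series):
R_inner film = 1/(h_i·A) = 1/(4.45×10.6) = 0.0212 K/W
R_plasterboard = L/(kA) = 0.075/(0.209×10.6) = 0.03385 K/W
R_mineral wool = L/(kA) = 0.12/(0.0401×10.6) = 0.2823 K/W
R_outer film = 1/(h_o·A) = 1/(21.2×10.6) = 0.00445 K/W
R_total = 0.3418 K/W;  Q = ΔT/R_total = 31/0.3418 = 90.69 W
T_interface = T_inner − Q·ΣR(inner→interface) = 23 − 90.7×0.05505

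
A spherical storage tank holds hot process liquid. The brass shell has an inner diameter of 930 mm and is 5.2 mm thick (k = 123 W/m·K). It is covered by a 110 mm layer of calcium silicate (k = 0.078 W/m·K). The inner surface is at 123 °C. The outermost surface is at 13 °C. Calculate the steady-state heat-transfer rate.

Q ≈ 267 W

Radial (spherical) resistances in series:
R_brass shell = (1/0.465 − 1/0.4702)/(4π×123) = 1.539×10^-5 K/W
R_calcium silicate = (1/0.4702 − 1/0.5802)/(4π×0.078) = 0.4114 K/W
R_total = 0.4114 K/W
Q = ΔT/R_total = 110/0.4114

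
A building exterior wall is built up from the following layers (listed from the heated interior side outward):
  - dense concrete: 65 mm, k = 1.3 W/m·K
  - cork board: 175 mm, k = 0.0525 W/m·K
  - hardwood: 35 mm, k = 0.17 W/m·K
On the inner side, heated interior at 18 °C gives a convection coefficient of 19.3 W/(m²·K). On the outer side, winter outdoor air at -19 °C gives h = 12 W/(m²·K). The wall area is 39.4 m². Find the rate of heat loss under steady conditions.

Q ≈ 391 W

Model the wall as resistances in series:
R_inner film = 1/(h_i·A) = 1/(19.3×39.4) = 0.001315 K/W
R_dense concrete = L/(kA) = 0.065/(1.3×39.4) = 0.001269 K/W
R_cork board = L/(kA) = 0.175/(0.0525×39.4) = 0.0846 K/W
R_hardwood = L/(kA) = 0.035/(0.17×39.4) = 0.005225 K/W
R_outer film = 1/(h_o·A) = 1/(12×39.4) = 0.002115 K/W
R_total = 0.09453 K/W
Q = ΔT / R_total = 37 / 0.09453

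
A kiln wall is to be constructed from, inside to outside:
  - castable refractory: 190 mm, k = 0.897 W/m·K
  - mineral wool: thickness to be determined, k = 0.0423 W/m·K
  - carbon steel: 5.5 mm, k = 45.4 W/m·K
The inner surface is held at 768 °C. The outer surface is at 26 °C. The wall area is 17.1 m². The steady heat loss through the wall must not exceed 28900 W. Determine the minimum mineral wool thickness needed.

L ≈ 9.61 mm

Thermal resistances in series:
R_castable refractory = L/(kA) = 0.19/(0.897×17.1) = 0.01239 K/W
R_carbon steel = L/(kA) = 0.0055/(45.4×17.1) = 7.085×10^-6 K/W
Sum of the known resistances R_other = 0.01239 K/W
Required total resistance R_tot = ΔT/Q_allow = 742/28900 = 0.02567 K/W
R_mineral wool = R_tot − R_other = 0.01328 K/W
L = R·k·A = 0.01328×0.0423×17.1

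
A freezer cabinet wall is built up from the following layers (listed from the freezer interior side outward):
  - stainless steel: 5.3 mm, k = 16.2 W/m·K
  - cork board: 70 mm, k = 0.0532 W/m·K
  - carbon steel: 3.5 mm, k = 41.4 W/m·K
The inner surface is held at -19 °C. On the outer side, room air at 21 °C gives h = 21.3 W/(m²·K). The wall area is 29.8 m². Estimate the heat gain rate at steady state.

Treating each layer as a thermal resistance in series:
R_stainless steel = L/(kA) = 0.0053/(16.2×29.8) = 1.098×10^-5 K/W
R_cork board = L/(kA) = 0.07/(0.0532×29.8) = 0.04415 K/W
R_carbon steel = L/(kA) = 0.0035/(41.4×29.8) = 2.837×10^-6 K/W
R_outer film = 1/(h_o·A) = 1/(21.3×29.8) = 0.001575 K/W
R_total = 0.04574 K/W
Q = ΔT / R_total = 40 / 0.04574

Q ≈ 874 W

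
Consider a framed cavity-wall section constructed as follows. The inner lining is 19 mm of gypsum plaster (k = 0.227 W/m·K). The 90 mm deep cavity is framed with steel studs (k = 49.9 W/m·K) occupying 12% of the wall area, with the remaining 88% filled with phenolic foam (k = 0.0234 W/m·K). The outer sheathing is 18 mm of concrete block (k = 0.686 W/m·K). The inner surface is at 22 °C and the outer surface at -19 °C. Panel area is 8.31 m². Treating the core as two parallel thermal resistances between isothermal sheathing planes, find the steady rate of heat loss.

Sheathing layers in series; stud and cavity paths in parallel between them.
R_inner = 0.019/(0.227×8.31) = 0.01007 K/W
R_stud  = 0.09/(49.9×0.12×8.31) = 0.001809 K/W
R_cav   = 0.09/(0.0234×0.88×8.31) = 0.5259 K/W
1/R_core = 1/R_stud + 1/R_cav → R_core = 0.001802 K/W
R_outer = 0.018/(0.686×8.31) = 0.003158 K/W
R_total = 0.01503 K/W
Q = ΔT/R_total = 41/0.01503

Q ≈ 2730 W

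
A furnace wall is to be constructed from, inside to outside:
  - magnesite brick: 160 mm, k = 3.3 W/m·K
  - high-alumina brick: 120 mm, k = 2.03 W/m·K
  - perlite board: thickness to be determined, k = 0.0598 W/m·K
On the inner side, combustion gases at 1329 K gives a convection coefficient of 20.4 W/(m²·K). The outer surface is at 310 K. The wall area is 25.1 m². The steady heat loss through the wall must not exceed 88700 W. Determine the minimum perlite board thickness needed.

L ≈ 7.88 mm

Model the wall as resistances in series:
R_inner film = 1/(h_i·A) = 1/(20.4×25.1) = 0.001953 K/W
R_magnesite brick = L/(kA) = 0.16/(3.3×25.1) = 0.001932 K/W
R_high-alumina brick = L/(kA) = 0.12/(2.03×25.1) = 0.002355 K/W
Sum of the known resistances R_other = 0.00624 K/W
Required total resistance R_tot = ΔT/Q_allow = 1019/88700 = 0.01149 K/W
R_perlite board = R_tot − R_other = 0.005248 K/W
L = R·k·A = 0.005248×0.0598×25.1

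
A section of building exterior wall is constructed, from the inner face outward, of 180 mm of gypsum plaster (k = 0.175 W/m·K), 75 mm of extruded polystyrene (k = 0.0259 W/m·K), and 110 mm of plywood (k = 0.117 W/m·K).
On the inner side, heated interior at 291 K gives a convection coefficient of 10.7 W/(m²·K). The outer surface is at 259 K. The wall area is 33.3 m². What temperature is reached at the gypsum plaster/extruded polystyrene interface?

T ≈ 284 K

Treating each layer as a thermal resistance in series:
R_inner film = 1/(h_i·A) = 1/(10.7×33.3) = 0.002807 K/W
R_gypsum plaster = L/(kA) = 0.18/(0.175×33.3) = 0.03089 K/W
R_extruded polystyrene = L/(kA) = 0.075/(0.0259×33.3) = 0.08696 K/W
R_plywood = L/(kA) = 0.11/(0.117×33.3) = 0.02823 K/W
R_total = 0.1489 K/W;  Q = ΔT/R_total = 32/0.1489 = 214.9 W
T_interface = T_inner − Q·ΣR(inner→interface) = 291 − 215×0.03369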